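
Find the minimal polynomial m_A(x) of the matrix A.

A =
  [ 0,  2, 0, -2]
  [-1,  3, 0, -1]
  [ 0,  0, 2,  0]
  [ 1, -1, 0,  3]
x^2 - 4*x + 4

The characteristic polynomial is χ_A(x) = (x - 2)^4, so the eigenvalues are known. The minimal polynomial is
  m_A(x) = Π_λ (x − λ)^{k_λ}
where k_λ is the size of the *largest* Jordan block for λ (equivalently, the smallest k with (A − λI)^k v = 0 for every generalised eigenvector v of λ).

  λ = 2: largest Jordan block has size 2, contributing (x − 2)^2

So m_A(x) = (x - 2)^2 = x^2 - 4*x + 4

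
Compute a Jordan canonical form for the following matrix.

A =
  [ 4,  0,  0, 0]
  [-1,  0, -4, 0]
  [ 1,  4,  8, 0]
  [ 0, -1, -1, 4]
J_2(4) ⊕ J_2(4)

The characteristic polynomial is
  det(x·I − A) = x^4 - 16*x^3 + 96*x^2 - 256*x + 256 = (x - 4)^4

Eigenvalues and multiplicities (the geometric multiplicity of λ is n − rank(A − λI), which equals the number of Jordan blocks for λ):
  λ = 4: algebraic multiplicity = 4, geometric multiplicity = 2

Determining the block sizes for each eigenvalue:
  λ = 4: with am = 4 and gm = 2, the partition is not yet determined (e.g. several partitions of 4 into 2 parts exist). Let N = A − (4)·I. Computing rank(N^1) = 2, rank(N^2) = 0; the number of blocks of size ≥ j is rank(N^{j−1}) − rank(N^j), giving [2, 2]. So we have 2 block(s) of size 2 → block sizes [2, 2]

Assembling the blocks gives a Jordan form
J =
  [4, 1, 0, 0]
  [0, 4, 0, 0]
  [0, 0, 4, 1]
  [0, 0, 0, 4]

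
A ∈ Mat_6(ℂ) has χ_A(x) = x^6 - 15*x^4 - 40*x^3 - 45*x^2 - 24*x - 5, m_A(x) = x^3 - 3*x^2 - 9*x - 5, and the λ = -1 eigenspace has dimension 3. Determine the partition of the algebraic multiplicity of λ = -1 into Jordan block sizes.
Block sizes for λ = -1: [2, 2, 1]

Step 1 — from the characteristic polynomial, algebraic multiplicity of λ = -1 is 5. From dim ker(A − (-1)·I) = 3, there are exactly 3 Jordan blocks for λ = -1.
Step 2 — from the minimal polynomial, the factor (x + 1)^2 tells us the largest block for λ = -1 has size 2.
Step 3 — with total size 5, 3 blocks, and largest block 2, the block sizes (in nonincreasing order) are [2, 2, 1].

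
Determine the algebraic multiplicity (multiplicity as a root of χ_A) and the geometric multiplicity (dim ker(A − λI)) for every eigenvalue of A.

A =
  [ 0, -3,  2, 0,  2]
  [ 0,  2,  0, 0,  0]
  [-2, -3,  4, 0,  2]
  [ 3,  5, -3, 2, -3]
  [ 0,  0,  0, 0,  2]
λ = 2: alg = 5, geom = 3

Step 1 — factor the characteristic polynomial to read off the algebraic multiplicities:
  χ_A(x) = (x - 2)^5

Step 2 — compute geometric multiplicities via the rank-nullity identity g(λ) = n − rank(A − λI):
  rank(A − (2)·I) = 2, so dim ker(A − (2)·I) = n − 2 = 3

Summary:
  λ = 2: algebraic multiplicity = 5, geometric multiplicity = 3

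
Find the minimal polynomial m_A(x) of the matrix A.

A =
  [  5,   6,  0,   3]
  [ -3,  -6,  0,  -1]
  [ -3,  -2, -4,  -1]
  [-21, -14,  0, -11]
x^2 + 8*x + 16

The characteristic polynomial is χ_A(x) = (x + 4)^4, so the eigenvalues are known. The minimal polynomial is
  m_A(x) = Π_λ (x − λ)^{k_λ}
where k_λ is the size of the *largest* Jordan block for λ (equivalently, the smallest k with (A − λI)^k v = 0 for every generalised eigenvector v of λ).

  λ = -4: largest Jordan block has size 2, contributing (x + 4)^2

So m_A(x) = (x + 4)^2 = x^2 + 8*x + 16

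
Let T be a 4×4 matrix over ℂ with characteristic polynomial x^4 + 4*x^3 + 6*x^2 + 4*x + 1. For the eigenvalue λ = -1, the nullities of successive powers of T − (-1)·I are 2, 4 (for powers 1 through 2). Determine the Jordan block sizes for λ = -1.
Block sizes for λ = -1: [2, 2]

From the dimensions of kernels of powers, the number of Jordan blocks of size at least j is d_j − d_{j−1} where d_j = dim ker(N^j) (with d_0 = 0). Computing the differences gives [2, 2].
The number of blocks of size exactly k is (#blocks of size ≥ k) − (#blocks of size ≥ k + 1), so the partition is: 2 block(s) of size 2.
In nonincreasing order the block sizes are [2, 2].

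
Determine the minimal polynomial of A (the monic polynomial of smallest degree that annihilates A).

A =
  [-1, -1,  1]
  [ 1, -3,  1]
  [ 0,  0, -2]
x^2 + 4*x + 4

The characteristic polynomial is χ_A(x) = (x + 2)^3, so the eigenvalues are known. The minimal polynomial is
  m_A(x) = Π_λ (x − λ)^{k_λ}
where k_λ is the size of the *largest* Jordan block for λ (equivalently, the smallest k with (A − λI)^k v = 0 for every generalised eigenvector v of λ).

  λ = -2: largest Jordan block has size 2, contributing (x + 2)^2

So m_A(x) = (x + 2)^2 = x^2 + 4*x + 4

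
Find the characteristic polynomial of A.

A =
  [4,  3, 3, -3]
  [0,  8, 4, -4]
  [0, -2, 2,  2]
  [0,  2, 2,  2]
x^4 - 16*x^3 + 96*x^2 - 256*x + 256

Expanding det(x·I − A) (e.g. by cofactor expansion or by noting that A is similar to its Jordan form J, which has the same characteristic polynomial as A) gives
  χ_A(x) = x^4 - 16*x^3 + 96*x^2 - 256*x + 256
which factors as (x - 4)^4. The eigenvalues (with algebraic multiplicities) are λ = 4 with multiplicity 4.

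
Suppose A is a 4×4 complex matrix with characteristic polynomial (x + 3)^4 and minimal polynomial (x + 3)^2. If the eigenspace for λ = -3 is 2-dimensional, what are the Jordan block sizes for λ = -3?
Block sizes for λ = -3: [2, 2]

Step 1 — from the characteristic polynomial, algebraic multiplicity of λ = -3 is 4. From dim ker(A − (-3)·I) = 2, there are exactly 2 Jordan blocks for λ = -3.
Step 2 — from the minimal polynomial, the factor (x + 3)^2 tells us the largest block for λ = -3 has size 2.
Step 3 — with total size 4, 2 blocks, and largest block 2, the block sizes (in nonincreasing order) are [2, 2].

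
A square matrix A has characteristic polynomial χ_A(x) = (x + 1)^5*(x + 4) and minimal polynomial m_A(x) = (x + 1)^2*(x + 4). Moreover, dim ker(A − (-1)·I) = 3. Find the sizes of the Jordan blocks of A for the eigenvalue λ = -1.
Block sizes for λ = -1: [2, 2, 1]

Step 1 — from the characteristic polynomial, algebraic multiplicity of λ = -1 is 5. From dim ker(A − (-1)·I) = 3, there are exactly 3 Jordan blocks for λ = -1.
Step 2 — from the minimal polynomial, the factor (x + 1)^2 tells us the largest block for λ = -1 has size 2.
Step 3 — with total size 5, 3 blocks, and largest block 2, the block sizes (in nonincreasing order) are [2, 2, 1].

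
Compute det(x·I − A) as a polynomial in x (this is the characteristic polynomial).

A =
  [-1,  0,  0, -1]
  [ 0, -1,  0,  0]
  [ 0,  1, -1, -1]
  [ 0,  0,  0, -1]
x^4 + 4*x^3 + 6*x^2 + 4*x + 1

Expanding det(x·I − A) (e.g. by cofactor expansion or by noting that A is similar to its Jordan form J, which has the same characteristic polynomial as A) gives
  χ_A(x) = x^4 + 4*x^3 + 6*x^2 + 4*x + 1
which factors as (x + 1)^4. The eigenvalues (with algebraic multiplicities) are λ = -1 with multiplicity 4.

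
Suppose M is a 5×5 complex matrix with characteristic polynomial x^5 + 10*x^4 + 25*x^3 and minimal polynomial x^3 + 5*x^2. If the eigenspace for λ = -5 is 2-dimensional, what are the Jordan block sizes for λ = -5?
Block sizes for λ = -5: [1, 1]

Step 1 — from the characteristic polynomial, algebraic multiplicity of λ = -5 is 2. From dim ker(M − (-5)·I) = 2, there are exactly 2 Jordan blocks for λ = -5.
Step 2 — from the minimal polynomial, the factor (x + 5) tells us the largest block for λ = -5 has size 1.
Step 3 — with total size 2, 2 blocks, and largest block 1, the block sizes (in nonincreasing order) are [1, 1].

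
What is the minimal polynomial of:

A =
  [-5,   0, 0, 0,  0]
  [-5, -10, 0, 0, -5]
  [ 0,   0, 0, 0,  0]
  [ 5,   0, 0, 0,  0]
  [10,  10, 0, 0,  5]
x^2 + 5*x

The characteristic polynomial is χ_A(x) = x^3*(x + 5)^2, so the eigenvalues are known. The minimal polynomial is
  m_A(x) = Π_λ (x − λ)^{k_λ}
where k_λ is the size of the *largest* Jordan block for λ (equivalently, the smallest k with (A − λI)^k v = 0 for every generalised eigenvector v of λ).

  λ = -5: largest Jordan block has size 1, contributing (x + 5)
  λ = 0: largest Jordan block has size 1, contributing (x − 0)

So m_A(x) = x*(x + 5) = x^2 + 5*x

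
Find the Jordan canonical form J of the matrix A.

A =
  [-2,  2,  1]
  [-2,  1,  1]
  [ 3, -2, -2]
J_3(-1)

The characteristic polynomial is
  det(x·I − A) = x^3 + 3*x^2 + 3*x + 1 = (x + 1)^3

Eigenvalues and multiplicities (the geometric multiplicity of λ is n − rank(A − λI), which equals the number of Jordan blocks for λ):
  λ = -1: algebraic multiplicity = 3, geometric multiplicity = 1

Determining the block sizes for each eigenvalue:
  λ = -1: one block (gm = 1), so the single block has size am = 3 → block sizes [3]

Assembling the blocks gives a Jordan form
J =
  [-1,  1,  0]
  [ 0, -1,  1]
  [ 0,  0, -1]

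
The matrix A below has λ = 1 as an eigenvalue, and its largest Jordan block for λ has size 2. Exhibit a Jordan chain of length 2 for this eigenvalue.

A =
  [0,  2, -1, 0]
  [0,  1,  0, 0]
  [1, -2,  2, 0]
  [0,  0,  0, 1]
A Jordan chain for λ = 1 of length 2:
v_1 = (-1, 0, 1, 0)ᵀ
v_2 = (1, 0, 0, 0)ᵀ

Let N = A − (1)·I. We want v_2 with N^2 v_2 = 0 but N^1 v_2 ≠ 0; then v_{j-1} := N · v_j for j = 2, …, 2.

Pick v_2 = (1, 0, 0, 0)ᵀ.
Then v_1 = N · v_2 = (-1, 0, 1, 0)ᵀ.

Sanity check: (A − (1)·I) v_1 = (0, 0, 0, 0)ᵀ = 0. ✓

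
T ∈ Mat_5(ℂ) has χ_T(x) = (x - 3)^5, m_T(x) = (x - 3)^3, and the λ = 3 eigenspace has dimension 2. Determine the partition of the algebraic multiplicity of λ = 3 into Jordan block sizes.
Block sizes for λ = 3: [3, 2]

Step 1 — from the characteristic polynomial, algebraic multiplicity of λ = 3 is 5. From dim ker(T − (3)·I) = 2, there are exactly 2 Jordan blocks for λ = 3.
Step 2 — from the minimal polynomial, the factor (x − 3)^3 tells us the largest block for λ = 3 has size 3.
Step 3 — with total size 5, 2 blocks, and largest block 3, the block sizes (in nonincreasing order) are [3, 2].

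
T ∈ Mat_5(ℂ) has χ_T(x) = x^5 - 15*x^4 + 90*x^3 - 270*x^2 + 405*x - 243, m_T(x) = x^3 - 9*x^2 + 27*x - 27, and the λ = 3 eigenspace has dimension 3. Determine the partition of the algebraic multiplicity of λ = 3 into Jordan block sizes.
Block sizes for λ = 3: [3, 1, 1]

Step 1 — from the characteristic polynomial, algebraic multiplicity of λ = 3 is 5. From dim ker(T − (3)·I) = 3, there are exactly 3 Jordan blocks for λ = 3.
Step 2 — from the minimal polynomial, the factor (x − 3)^3 tells us the largest block for λ = 3 has size 3.
Step 3 — with total size 5, 3 blocks, and largest block 3, the block sizes (in nonincreasing order) are [3, 1, 1].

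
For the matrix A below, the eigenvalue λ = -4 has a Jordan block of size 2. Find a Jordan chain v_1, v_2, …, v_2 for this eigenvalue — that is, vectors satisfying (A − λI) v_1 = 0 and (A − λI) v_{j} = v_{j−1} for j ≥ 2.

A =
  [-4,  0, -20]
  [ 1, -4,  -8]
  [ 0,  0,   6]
A Jordan chain for λ = -4 of length 2:
v_1 = (0, 1, 0)ᵀ
v_2 = (1, 0, 0)ᵀ

Let N = A − (-4)·I. We want v_2 with N^2 v_2 = 0 but N^1 v_2 ≠ 0; then v_{j-1} := N · v_j for j = 2, …, 2.

Pick v_2 = (1, 0, 0)ᵀ.
Then v_1 = N · v_2 = (0, 1, 0)ᵀ.

Sanity check: (A − (-4)·I) v_1 = (0, 0, 0)ᵀ = 0. ✓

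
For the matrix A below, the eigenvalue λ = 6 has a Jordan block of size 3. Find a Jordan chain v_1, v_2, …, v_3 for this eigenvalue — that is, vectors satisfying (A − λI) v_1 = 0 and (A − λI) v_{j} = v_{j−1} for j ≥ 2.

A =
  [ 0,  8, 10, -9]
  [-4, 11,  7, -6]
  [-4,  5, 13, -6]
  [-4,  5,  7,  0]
A Jordan chain for λ = 6 of length 3:
v_1 = (-3, -2, -2, -2)ᵀ
v_2 = (8, 5, 5, 5)ᵀ
v_3 = (0, 1, 0, 0)ᵀ

Let N = A − (6)·I. We want v_3 with N^3 v_3 = 0 but N^2 v_3 ≠ 0; then v_{j-1} := N · v_j for j = 3, …, 2.

Pick v_3 = (0, 1, 0, 0)ᵀ.
Then v_2 = N · v_3 = (8, 5, 5, 5)ᵀ.
Then v_1 = N · v_2 = (-3, -2, -2, -2)ᵀ.

Sanity check: (A − (6)·I) v_1 = (0, 0, 0, 0)ᵀ = 0. ✓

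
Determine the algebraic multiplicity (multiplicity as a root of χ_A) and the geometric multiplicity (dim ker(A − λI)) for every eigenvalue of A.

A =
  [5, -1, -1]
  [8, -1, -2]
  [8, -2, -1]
λ = 1: alg = 3, geom = 2

Step 1 — factor the characteristic polynomial to read off the algebraic multiplicities:
  χ_A(x) = (x - 1)^3

Step 2 — compute geometric multiplicities via the rank-nullity identity g(λ) = n − rank(A − λI):
  rank(A − (1)·I) = 1, so dim ker(A − (1)·I) = n − 1 = 2

Summary:
  λ = 1: algebraic multiplicity = 3, geometric multiplicity = 2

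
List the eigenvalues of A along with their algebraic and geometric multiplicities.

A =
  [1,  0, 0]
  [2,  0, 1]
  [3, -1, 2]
λ = 1: alg = 3, geom = 1

Step 1 — factor the characteristic polynomial to read off the algebraic multiplicities:
  χ_A(x) = (x - 1)^3

Step 2 — compute geometric multiplicities via the rank-nullity identity g(λ) = n − rank(A − λI):
  rank(A − (1)·I) = 2, so dim ker(A − (1)·I) = n − 2 = 1

Summary:
  λ = 1: algebraic multiplicity = 3, geometric multiplicity = 1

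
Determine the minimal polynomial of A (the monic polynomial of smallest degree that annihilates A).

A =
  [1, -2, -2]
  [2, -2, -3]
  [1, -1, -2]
x^3 + 3*x^2 + 3*x + 1

The characteristic polynomial is χ_A(x) = (x + 1)^3, so the eigenvalues are known. The minimal polynomial is
  m_A(x) = Π_λ (x − λ)^{k_λ}
where k_λ is the size of the *largest* Jordan block for λ (equivalently, the smallest k with (A − λI)^k v = 0 for every generalised eigenvector v of λ).

  λ = -1: largest Jordan block has size 3, contributing (x + 1)^3

So m_A(x) = (x + 1)^3 = x^3 + 3*x^2 + 3*x + 1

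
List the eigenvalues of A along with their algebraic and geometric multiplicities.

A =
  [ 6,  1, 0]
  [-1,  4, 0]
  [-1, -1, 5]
λ = 5: alg = 3, geom = 2

Step 1 — factor the characteristic polynomial to read off the algebraic multiplicities:
  χ_A(x) = (x - 5)^3

Step 2 — compute geometric multiplicities via the rank-nullity identity g(λ) = n − rank(A − λI):
  rank(A − (5)·I) = 1, so dim ker(A − (5)·I) = n − 1 = 2

Summary:
  λ = 5: algebraic multiplicity = 3, geometric multiplicity = 2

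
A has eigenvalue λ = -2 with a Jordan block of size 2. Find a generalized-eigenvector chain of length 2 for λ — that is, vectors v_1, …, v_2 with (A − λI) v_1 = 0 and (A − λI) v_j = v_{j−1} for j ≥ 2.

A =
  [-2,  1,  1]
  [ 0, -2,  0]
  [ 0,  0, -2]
A Jordan chain for λ = -2 of length 2:
v_1 = (1, 0, 0)ᵀ
v_2 = (0, 1, 0)ᵀ

Let N = A − (-2)·I. We want v_2 with N^2 v_2 = 0 but N^1 v_2 ≠ 0; then v_{j-1} := N · v_j for j = 2, …, 2.

Pick v_2 = (0, 1, 0)ᵀ.
Then v_1 = N · v_2 = (1, 0, 0)ᵀ.

Sanity check: (A − (-2)·I) v_1 = (0, 0, 0)ᵀ = 0. ✓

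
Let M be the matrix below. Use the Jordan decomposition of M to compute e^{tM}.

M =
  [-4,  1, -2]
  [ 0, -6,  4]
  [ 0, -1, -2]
e^{tM} =
  [exp(-4*t), t*exp(-4*t), -2*t*exp(-4*t)]
  [0, -2*t*exp(-4*t) + exp(-4*t), 4*t*exp(-4*t)]
  [0, -t*exp(-4*t), 2*t*exp(-4*t) + exp(-4*t)]

Strategy: write M = P · J · P⁻¹ where J is a Jordan canonical form, so e^{tM} = P · e^{tJ} · P⁻¹, and e^{tJ} can be computed block-by-block.

M has Jordan form
J =
  [-4,  1,  0]
  [ 0, -4,  0]
  [ 0,  0, -4]
(up to reordering of blocks).

Per-block formulas:
  For a 2×2 Jordan block J_2(-4): exp(t · J_2(-4)) = e^(-4t)·(I + t·N), where N is the 2×2 nilpotent shift.
  For a 1×1 block at λ = -4: exp(t · [-4]) = [e^(-4t)].

After assembling e^{tJ} and conjugating by P, we get:

e^{tM} =
  [exp(-4*t), t*exp(-4*t), -2*t*exp(-4*t)]
  [0, -2*t*exp(-4*t) + exp(-4*t), 4*t*exp(-4*t)]
  [0, -t*exp(-4*t), 2*t*exp(-4*t) + exp(-4*t)]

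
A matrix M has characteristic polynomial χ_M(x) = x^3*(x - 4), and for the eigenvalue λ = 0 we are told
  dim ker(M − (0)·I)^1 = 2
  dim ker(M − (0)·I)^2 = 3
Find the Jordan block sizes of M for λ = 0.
Block sizes for λ = 0: [2, 1]

From the dimensions of kernels of powers, the number of Jordan blocks of size at least j is d_j − d_{j−1} where d_j = dim ker(N^j) (with d_0 = 0). Computing the differences gives [2, 1].
The number of blocks of size exactly k is (#blocks of size ≥ k) − (#blocks of size ≥ k + 1), so the partition is: 1 block(s) of size 1, 1 block(s) of size 2.
In nonincreasing order the block sizes are [2, 1].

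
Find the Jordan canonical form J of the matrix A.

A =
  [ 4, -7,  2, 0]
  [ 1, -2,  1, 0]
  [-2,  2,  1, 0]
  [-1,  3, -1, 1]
J_3(1) ⊕ J_1(1)

The characteristic polynomial is
  det(x·I − A) = x^4 - 4*x^3 + 6*x^2 - 4*x + 1 = (x - 1)^4

Eigenvalues and multiplicities (the geometric multiplicity of λ is n − rank(A − λI), which equals the number of Jordan blocks for λ):
  λ = 1: algebraic multiplicity = 4, geometric multiplicity = 2

Determining the block sizes for each eigenvalue:
  λ = 1: with am = 4 and gm = 2, the partition is not yet determined (e.g. several partitions of 4 into 2 parts exist). Let N = A − (1)·I. Computing rank(N^1) = 2, rank(N^2) = 1, rank(N^3) = 0; the number of blocks of size ≥ j is rank(N^{j−1}) − rank(N^j), giving [2, 1, 1]. So we have 1 block(s) of size 3, 1 block(s) of size 1 → block sizes [3, 1]

Assembling the blocks gives a Jordan form
J =
  [1, 1, 0, 0]
  [0, 1, 1, 0]
  [0, 0, 1, 0]
  [0, 0, 0, 1]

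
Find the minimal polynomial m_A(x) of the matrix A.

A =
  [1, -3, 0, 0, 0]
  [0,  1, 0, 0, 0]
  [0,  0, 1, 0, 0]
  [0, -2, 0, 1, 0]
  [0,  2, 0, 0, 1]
x^2 - 2*x + 1

The characteristic polynomial is χ_A(x) = (x - 1)^5, so the eigenvalues are known. The minimal polynomial is
  m_A(x) = Π_λ (x − λ)^{k_λ}
where k_λ is the size of the *largest* Jordan block for λ (equivalently, the smallest k with (A − λI)^k v = 0 for every generalised eigenvector v of λ).

  λ = 1: largest Jordan block has size 2, contributing (x − 1)^2

So m_A(x) = (x - 1)^2 = x^2 - 2*x + 1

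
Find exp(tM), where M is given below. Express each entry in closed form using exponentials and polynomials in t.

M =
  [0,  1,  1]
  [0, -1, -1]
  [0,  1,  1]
e^{tM} =
  [1, t, t]
  [0, 1 - t, -t]
  [0, t, t + 1]

Strategy: write M = P · J · P⁻¹ where J is a Jordan canonical form, so e^{tM} = P · e^{tJ} · P⁻¹, and e^{tJ} can be computed block-by-block.

M has Jordan form
J =
  [0, 1, 0]
  [0, 0, 0]
  [0, 0, 0]
(up to reordering of blocks).

Per-block formulas:
  For a 1×1 block at λ = 0: exp(t · [0]) = [e^(0t)].
  For a 2×2 Jordan block J_2(0): exp(t · J_2(0)) = e^(0t)·(I + t·N), where N is the 2×2 nilpotent shift.

After assembling e^{tJ} and conjugating by P, we get:

e^{tM} =
  [1, t, t]
  [0, 1 - t, -t]
  [0, t, t + 1]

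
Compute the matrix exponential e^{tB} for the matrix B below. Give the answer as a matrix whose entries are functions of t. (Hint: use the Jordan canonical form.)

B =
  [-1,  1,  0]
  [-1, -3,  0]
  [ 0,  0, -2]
e^{tB} =
  [t*exp(-2*t) + exp(-2*t), t*exp(-2*t), 0]
  [-t*exp(-2*t), -t*exp(-2*t) + exp(-2*t), 0]
  [0, 0, exp(-2*t)]

Strategy: write B = P · J · P⁻¹ where J is a Jordan canonical form, so e^{tB} = P · e^{tJ} · P⁻¹, and e^{tJ} can be computed block-by-block.

B has Jordan form
J =
  [-2,  1,  0]
  [ 0, -2,  0]
  [ 0,  0, -2]
(up to reordering of blocks).

Per-block formulas:
  For a 2×2 Jordan block J_2(-2): exp(t · J_2(-2)) = e^(-2t)·(I + t·N), where N is the 2×2 nilpotent shift.
  For a 1×1 block at λ = -2: exp(t · [-2]) = [e^(-2t)].

After assembling e^{tJ} and conjugating by P, we get:

e^{tB} =
  [t*exp(-2*t) + exp(-2*t), t*exp(-2*t), 0]
  [-t*exp(-2*t), -t*exp(-2*t) + exp(-2*t), 0]
  [0, 0, exp(-2*t)]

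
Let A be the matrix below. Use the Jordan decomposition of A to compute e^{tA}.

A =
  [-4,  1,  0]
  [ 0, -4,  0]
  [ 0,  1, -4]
e^{tA} =
  [exp(-4*t), t*exp(-4*t), 0]
  [0, exp(-4*t), 0]
  [0, t*exp(-4*t), exp(-4*t)]

Strategy: write A = P · J · P⁻¹ where J is a Jordan canonical form, so e^{tA} = P · e^{tJ} · P⁻¹, and e^{tJ} can be computed block-by-block.

A has Jordan form
J =
  [-4,  1,  0]
  [ 0, -4,  0]
  [ 0,  0, -4]
(up to reordering of blocks).

Per-block formulas:
  For a 1×1 block at λ = -4: exp(t · [-4]) = [e^(-4t)].
  For a 2×2 Jordan block J_2(-4): exp(t · J_2(-4)) = e^(-4t)·(I + t·N), where N is the 2×2 nilpotent shift.

After assembling e^{tJ} and conjugating by P, we get:

e^{tA} =
  [exp(-4*t), t*exp(-4*t), 0]
  [0, exp(-4*t), 0]
  [0, t*exp(-4*t), exp(-4*t)]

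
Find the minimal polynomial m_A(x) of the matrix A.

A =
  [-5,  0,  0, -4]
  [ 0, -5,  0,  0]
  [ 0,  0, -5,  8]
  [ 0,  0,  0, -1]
x^2 + 6*x + 5

The characteristic polynomial is χ_A(x) = (x + 1)*(x + 5)^3, so the eigenvalues are known. The minimal polynomial is
  m_A(x) = Π_λ (x − λ)^{k_λ}
where k_λ is the size of the *largest* Jordan block for λ (equivalently, the smallest k with (A − λI)^k v = 0 for every generalised eigenvector v of λ).

  λ = -5: largest Jordan block has size 1, contributing (x + 5)
  λ = -1: largest Jordan block has size 1, contributing (x + 1)

So m_A(x) = (x + 1)*(x + 5) = x^2 + 6*x + 5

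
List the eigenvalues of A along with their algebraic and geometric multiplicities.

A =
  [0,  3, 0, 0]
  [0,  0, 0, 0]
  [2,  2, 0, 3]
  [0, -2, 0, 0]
λ = 0: alg = 4, geom = 2

Step 1 — factor the characteristic polynomial to read off the algebraic multiplicities:
  χ_A(x) = x^4

Step 2 — compute geometric multiplicities via the rank-nullity identity g(λ) = n − rank(A − λI):
  rank(A − (0)·I) = 2, so dim ker(A − (0)·I) = n − 2 = 2

Summary:
  λ = 0: algebraic multiplicity = 4, geometric multiplicity = 2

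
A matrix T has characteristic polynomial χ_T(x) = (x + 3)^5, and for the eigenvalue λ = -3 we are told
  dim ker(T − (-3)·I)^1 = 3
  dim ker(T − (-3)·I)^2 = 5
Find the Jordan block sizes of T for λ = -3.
Block sizes for λ = -3: [2, 2, 1]

From the dimensions of kernels of powers, the number of Jordan blocks of size at least j is d_j − d_{j−1} where d_j = dim ker(N^j) (with d_0 = 0). Computing the differences gives [3, 2].
The number of blocks of size exactly k is (#blocks of size ≥ k) − (#blocks of size ≥ k + 1), so the partition is: 1 block(s) of size 1, 2 block(s) of size 2.
In nonincreasing order the block sizes are [2, 2, 1].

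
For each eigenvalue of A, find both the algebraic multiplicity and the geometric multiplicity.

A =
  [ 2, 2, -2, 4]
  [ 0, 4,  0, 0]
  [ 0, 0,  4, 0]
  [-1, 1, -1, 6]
λ = 4: alg = 4, geom = 3

Step 1 — factor the characteristic polynomial to read off the algebraic multiplicities:
  χ_A(x) = (x - 4)^4

Step 2 — compute geometric multiplicities via the rank-nullity identity g(λ) = n − rank(A − λI):
  rank(A − (4)·I) = 1, so dim ker(A − (4)·I) = n − 1 = 3

Summary:
  λ = 4: algebraic multiplicity = 4, geometric multiplicity = 3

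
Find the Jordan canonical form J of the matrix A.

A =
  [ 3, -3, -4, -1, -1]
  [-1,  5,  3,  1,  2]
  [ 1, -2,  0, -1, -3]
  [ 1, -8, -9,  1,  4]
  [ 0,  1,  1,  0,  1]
J_3(2) ⊕ J_2(2)

The characteristic polynomial is
  det(x·I − A) = x^5 - 10*x^4 + 40*x^3 - 80*x^2 + 80*x - 32 = (x - 2)^5

Eigenvalues and multiplicities (the geometric multiplicity of λ is n − rank(A − λI), which equals the number of Jordan blocks for λ):
  λ = 2: algebraic multiplicity = 5, geometric multiplicity = 2

Determining the block sizes for each eigenvalue:
  λ = 2: with am = 5 and gm = 2, the partition is not yet determined (e.g. several partitions of 5 into 2 parts exist). Let N = A − (2)·I. Computing rank(N^1) = 3, rank(N^2) = 1, rank(N^3) = 0; the number of blocks of size ≥ j is rank(N^{j−1}) − rank(N^j), giving [2, 2, 1]. So we have 1 block(s) of size 3, 1 block(s) of size 2 → block sizes [3, 2]

Assembling the blocks gives a Jordan form
J =
  [2, 1, 0, 0, 0]
  [0, 2, 1, 0, 0]
  [0, 0, 2, 0, 0]
  [0, 0, 0, 2, 1]
  [0, 0, 0, 0, 2]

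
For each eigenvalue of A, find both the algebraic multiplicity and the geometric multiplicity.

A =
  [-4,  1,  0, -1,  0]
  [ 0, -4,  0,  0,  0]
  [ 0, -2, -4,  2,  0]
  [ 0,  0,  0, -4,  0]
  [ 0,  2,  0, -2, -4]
λ = -4: alg = 5, geom = 4

Step 1 — factor the characteristic polynomial to read off the algebraic multiplicities:
  χ_A(x) = (x + 4)^5

Step 2 — compute geometric multiplicities via the rank-nullity identity g(λ) = n − rank(A − λI):
  rank(A − (-4)·I) = 1, so dim ker(A − (-4)·I) = n − 1 = 4

Summary:
  λ = -4: algebraic multiplicity = 5, geometric multiplicity = 4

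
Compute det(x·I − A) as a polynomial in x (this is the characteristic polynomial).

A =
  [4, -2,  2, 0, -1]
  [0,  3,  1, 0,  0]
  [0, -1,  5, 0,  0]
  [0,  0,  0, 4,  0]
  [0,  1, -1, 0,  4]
x^5 - 20*x^4 + 160*x^3 - 640*x^2 + 1280*x - 1024

Expanding det(x·I − A) (e.g. by cofactor expansion or by noting that A is similar to its Jordan form J, which has the same characteristic polynomial as A) gives
  χ_A(x) = x^5 - 20*x^4 + 160*x^3 - 640*x^2 + 1280*x - 1024
which factors as (x - 4)^5. The eigenvalues (with algebraic multiplicities) are λ = 4 with multiplicity 5.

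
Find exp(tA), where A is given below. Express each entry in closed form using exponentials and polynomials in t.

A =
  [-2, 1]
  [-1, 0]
e^{tA} =
  [-t*exp(-t) + exp(-t), t*exp(-t)]
  [-t*exp(-t), t*exp(-t) + exp(-t)]

Strategy: write A = P · J · P⁻¹ where J is a Jordan canonical form, so e^{tA} = P · e^{tJ} · P⁻¹, and e^{tJ} can be computed block-by-block.

A has Jordan form
J =
  [-1,  1]
  [ 0, -1]
(up to reordering of blocks).

Per-block formulas:
  For a 2×2 Jordan block J_2(-1): exp(t · J_2(-1)) = e^(-1t)·(I + t·N), where N is the 2×2 nilpotent shift.

After assembling e^{tJ} and conjugating by P, we get:

e^{tA} =
  [-t*exp(-t) + exp(-t), t*exp(-t)]
  [-t*exp(-t), t*exp(-t) + exp(-t)]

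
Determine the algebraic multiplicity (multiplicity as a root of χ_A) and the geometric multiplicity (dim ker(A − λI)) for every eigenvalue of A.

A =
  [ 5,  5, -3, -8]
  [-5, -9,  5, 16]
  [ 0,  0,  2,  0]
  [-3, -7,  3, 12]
λ = 2: alg = 3, geom = 2; λ = 4: alg = 1, geom = 1

Step 1 — factor the characteristic polynomial to read off the algebraic multiplicities:
  χ_A(x) = (x - 4)*(x - 2)^3

Step 2 — compute geometric multiplicities via the rank-nullity identity g(λ) = n − rank(A − λI):
  rank(A − (2)·I) = 2, so dim ker(A − (2)·I) = n − 2 = 2
  rank(A − (4)·I) = 3, so dim ker(A − (4)·I) = n − 3 = 1

Summary:
  λ = 2: algebraic multiplicity = 3, geometric multiplicity = 2
  λ = 4: algebraic multiplicity = 1, geometric multiplicity = 1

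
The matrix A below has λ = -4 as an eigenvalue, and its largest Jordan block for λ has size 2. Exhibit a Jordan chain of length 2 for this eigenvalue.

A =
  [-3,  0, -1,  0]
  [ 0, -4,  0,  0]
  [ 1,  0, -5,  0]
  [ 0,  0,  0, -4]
A Jordan chain for λ = -4 of length 2:
v_1 = (1, 0, 1, 0)ᵀ
v_2 = (1, 0, 0, 0)ᵀ

Let N = A − (-4)·I. We want v_2 with N^2 v_2 = 0 but N^1 v_2 ≠ 0; then v_{j-1} := N · v_j for j = 2, …, 2.

Pick v_2 = (1, 0, 0, 0)ᵀ.
Then v_1 = N · v_2 = (1, 0, 1, 0)ᵀ.

Sanity check: (A − (-4)·I) v_1 = (0, 0, 0, 0)ᵀ = 0. ✓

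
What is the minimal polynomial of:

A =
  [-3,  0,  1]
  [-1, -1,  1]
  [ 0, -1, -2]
x^3 + 6*x^2 + 12*x + 8

The characteristic polynomial is χ_A(x) = (x + 2)^3, so the eigenvalues are known. The minimal polynomial is
  m_A(x) = Π_λ (x − λ)^{k_λ}
where k_λ is the size of the *largest* Jordan block for λ (equivalently, the smallest k with (A − λI)^k v = 0 for every generalised eigenvector v of λ).

  λ = -2: largest Jordan block has size 3, contributing (x + 2)^3

So m_A(x) = (x + 2)^3 = x^3 + 6*x^2 + 12*x + 8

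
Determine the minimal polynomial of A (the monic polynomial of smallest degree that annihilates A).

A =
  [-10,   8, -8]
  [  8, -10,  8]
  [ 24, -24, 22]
x^2 - 4*x - 12

The characteristic polynomial is χ_A(x) = (x - 6)*(x + 2)^2, so the eigenvalues are known. The minimal polynomial is
  m_A(x) = Π_λ (x − λ)^{k_λ}
where k_λ is the size of the *largest* Jordan block for λ (equivalently, the smallest k with (A − λI)^k v = 0 for every generalised eigenvector v of λ).

  λ = -2: largest Jordan block has size 1, contributing (x + 2)
  λ = 6: largest Jordan block has size 1, contributing (x − 6)

So m_A(x) = (x - 6)*(x + 2) = x^2 - 4*x - 12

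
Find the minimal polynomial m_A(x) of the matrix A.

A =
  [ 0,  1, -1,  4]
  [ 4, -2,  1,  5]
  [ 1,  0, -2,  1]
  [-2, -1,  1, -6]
x^4 + 10*x^3 + 37*x^2 + 60*x + 36

The characteristic polynomial is χ_A(x) = (x + 2)^2*(x + 3)^2, so the eigenvalues are known. The minimal polynomial is
  m_A(x) = Π_λ (x − λ)^{k_λ}
where k_λ is the size of the *largest* Jordan block for λ (equivalently, the smallest k with (A − λI)^k v = 0 for every generalised eigenvector v of λ).

  λ = -3: largest Jordan block has size 2, contributing (x + 3)^2
  λ = -2: largest Jordan block has size 2, contributing (x + 2)^2

So m_A(x) = (x + 2)^2*(x + 3)^2 = x^4 + 10*x^3 + 37*x^2 + 60*x + 36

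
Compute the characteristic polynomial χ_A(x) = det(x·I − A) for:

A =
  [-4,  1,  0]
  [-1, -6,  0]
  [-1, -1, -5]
x^3 + 15*x^2 + 75*x + 125

Expanding det(x·I − A) (e.g. by cofactor expansion or by noting that A is similar to its Jordan form J, which has the same characteristic polynomial as A) gives
  χ_A(x) = x^3 + 15*x^2 + 75*x + 125
which factors as (x + 5)^3. The eigenvalues (with algebraic multiplicities) are λ = -5 with multiplicity 3.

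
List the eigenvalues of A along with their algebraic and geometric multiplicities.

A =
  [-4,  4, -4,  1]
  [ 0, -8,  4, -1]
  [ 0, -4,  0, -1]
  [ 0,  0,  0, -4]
λ = -4: alg = 4, geom = 3

Step 1 — factor the characteristic polynomial to read off the algebraic multiplicities:
  χ_A(x) = (x + 4)^4

Step 2 — compute geometric multiplicities via the rank-nullity identity g(λ) = n − rank(A − λI):
  rank(A − (-4)·I) = 1, so dim ker(A − (-4)·I) = n − 1 = 3

Summary:
  λ = -4: algebraic multiplicity = 4, geometric multiplicity = 3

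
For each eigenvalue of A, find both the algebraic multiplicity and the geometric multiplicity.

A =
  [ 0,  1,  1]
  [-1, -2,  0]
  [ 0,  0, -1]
λ = -1: alg = 3, geom = 1

Step 1 — factor the characteristic polynomial to read off the algebraic multiplicities:
  χ_A(x) = (x + 1)^3

Step 2 — compute geometric multiplicities via the rank-nullity identity g(λ) = n − rank(A − λI):
  rank(A − (-1)·I) = 2, so dim ker(A − (-1)·I) = n − 2 = 1

Summary:
  λ = -1: algebraic multiplicity = 3, geometric multiplicity = 1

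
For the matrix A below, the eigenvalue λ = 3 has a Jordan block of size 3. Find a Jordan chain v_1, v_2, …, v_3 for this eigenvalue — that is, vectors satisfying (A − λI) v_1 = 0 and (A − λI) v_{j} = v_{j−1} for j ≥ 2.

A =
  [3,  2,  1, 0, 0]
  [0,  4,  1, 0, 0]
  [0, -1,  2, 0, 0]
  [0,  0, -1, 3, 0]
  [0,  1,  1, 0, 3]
A Jordan chain for λ = 3 of length 3:
v_1 = (1, 0, 0, 1, 0)ᵀ
v_2 = (2, 1, -1, 0, 1)ᵀ
v_3 = (0, 1, 0, 0, 0)ᵀ

Let N = A − (3)·I. We want v_3 with N^3 v_3 = 0 but N^2 v_3 ≠ 0; then v_{j-1} := N · v_j for j = 3, …, 2.

Pick v_3 = (0, 1, 0, 0, 0)ᵀ.
Then v_2 = N · v_3 = (2, 1, -1, 0, 1)ᵀ.
Then v_1 = N · v_2 = (1, 0, 0, 1, 0)ᵀ.

Sanity check: (A − (3)·I) v_1 = (0, 0, 0, 0, 0)ᵀ = 0. ✓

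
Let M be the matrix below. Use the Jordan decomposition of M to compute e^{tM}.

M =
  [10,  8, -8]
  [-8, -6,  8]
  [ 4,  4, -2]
e^{tM} =
  [3*exp(2*t) - 2*exp(-2*t), 2*exp(2*t) - 2*exp(-2*t), -2*exp(2*t) + 2*exp(-2*t)]
  [-2*exp(2*t) + 2*exp(-2*t), -exp(2*t) + 2*exp(-2*t), 2*exp(2*t) - 2*exp(-2*t)]
  [exp(2*t) - exp(-2*t), exp(2*t) - exp(-2*t), exp(-2*t)]

Strategy: write M = P · J · P⁻¹ where J is a Jordan canonical form, so e^{tM} = P · e^{tJ} · P⁻¹, and e^{tJ} can be computed block-by-block.

M has Jordan form
J =
  [-2, 0, 0]
  [ 0, 2, 0]
  [ 0, 0, 2]
(up to reordering of blocks).

Per-block formulas:
  For a 1×1 block at λ = -2: exp(t · [-2]) = [e^(-2t)].
  For a 1×1 block at λ = 2: exp(t · [2]) = [e^(2t)].

After assembling e^{tJ} and conjugating by P, we get:

e^{tM} =
  [3*exp(2*t) - 2*exp(-2*t), 2*exp(2*t) - 2*exp(-2*t), -2*exp(2*t) + 2*exp(-2*t)]
  [-2*exp(2*t) + 2*exp(-2*t), -exp(2*t) + 2*exp(-2*t), 2*exp(2*t) - 2*exp(-2*t)]
  [exp(2*t) - exp(-2*t), exp(2*t) - exp(-2*t), exp(-2*t)]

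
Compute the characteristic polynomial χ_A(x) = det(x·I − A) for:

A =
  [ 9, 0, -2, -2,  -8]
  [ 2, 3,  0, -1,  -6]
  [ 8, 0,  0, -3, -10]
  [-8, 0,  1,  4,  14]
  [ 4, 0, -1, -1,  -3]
x^5 - 13*x^4 + 66*x^3 - 162*x^2 + 189*x - 81

Expanding det(x·I − A) (e.g. by cofactor expansion or by noting that A is similar to its Jordan form J, which has the same characteristic polynomial as A) gives
  χ_A(x) = x^5 - 13*x^4 + 66*x^3 - 162*x^2 + 189*x - 81
which factors as (x - 3)^4*(x - 1). The eigenvalues (with algebraic multiplicities) are λ = 1 with multiplicity 1, λ = 3 with multiplicity 4.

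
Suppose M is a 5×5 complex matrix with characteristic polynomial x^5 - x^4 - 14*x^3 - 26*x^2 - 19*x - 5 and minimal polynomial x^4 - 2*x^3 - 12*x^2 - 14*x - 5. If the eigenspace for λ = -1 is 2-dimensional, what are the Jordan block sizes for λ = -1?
Block sizes for λ = -1: [3, 1]

Step 1 — from the characteristic polynomial, algebraic multiplicity of λ = -1 is 4. From dim ker(M − (-1)·I) = 2, there are exactly 2 Jordan blocks for λ = -1.
Step 2 — from the minimal polynomial, the factor (x + 1)^3 tells us the largest block for λ = -1 has size 3.
Step 3 — with total size 4, 2 blocks, and largest block 3, the block sizes (in nonincreasing order) are [3, 1].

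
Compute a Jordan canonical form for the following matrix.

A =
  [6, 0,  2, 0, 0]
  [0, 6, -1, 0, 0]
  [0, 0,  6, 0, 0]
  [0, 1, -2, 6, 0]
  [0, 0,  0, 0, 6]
J_3(6) ⊕ J_1(6) ⊕ J_1(6)

The characteristic polynomial is
  det(x·I − A) = x^5 - 30*x^4 + 360*x^3 - 2160*x^2 + 6480*x - 7776 = (x - 6)^5

Eigenvalues and multiplicities (the geometric multiplicity of λ is n − rank(A − λI), which equals the number of Jordan blocks for λ):
  λ = 6: algebraic multiplicity = 5, geometric multiplicity = 3

Determining the block sizes for each eigenvalue:
  λ = 6: with am = 5 and gm = 3, the partition is not yet determined (e.g. several partitions of 5 into 3 parts exist). Let N = A − (6)·I. Computing rank(N^1) = 2, rank(N^2) = 1, rank(N^3) = 0; the number of blocks of size ≥ j is rank(N^{j−1}) − rank(N^j), giving [3, 1, 1]. So we have 1 block(s) of size 3, 2 block(s) of size 1 → block sizes [3, 1, 1]

Assembling the blocks gives a Jordan form
J =
  [6, 1, 0, 0, 0]
  [0, 6, 1, 0, 0]
  [0, 0, 6, 0, 0]
  [0, 0, 0, 6, 0]
  [0, 0, 0, 0, 6]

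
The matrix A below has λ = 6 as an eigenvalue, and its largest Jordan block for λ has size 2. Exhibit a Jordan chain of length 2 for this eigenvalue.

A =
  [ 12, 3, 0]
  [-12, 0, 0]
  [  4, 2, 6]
A Jordan chain for λ = 6 of length 2:
v_1 = (6, -12, 4)ᵀ
v_2 = (1, 0, 0)ᵀ

Let N = A − (6)·I. We want v_2 with N^2 v_2 = 0 but N^1 v_2 ≠ 0; then v_{j-1} := N · v_j for j = 2, …, 2.

Pick v_2 = (1, 0, 0)ᵀ.
Then v_1 = N · v_2 = (6, -12, 4)ᵀ.

Sanity check: (A − (6)·I) v_1 = (0, 0, 0)ᵀ = 0. ✓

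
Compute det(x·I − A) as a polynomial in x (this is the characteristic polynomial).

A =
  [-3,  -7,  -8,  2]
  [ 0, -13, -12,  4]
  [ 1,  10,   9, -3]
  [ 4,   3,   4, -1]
x^4 + 8*x^3 + 22*x^2 + 24*x + 9

Expanding det(x·I − A) (e.g. by cofactor expansion or by noting that A is similar to its Jordan form J, which has the same characteristic polynomial as A) gives
  χ_A(x) = x^4 + 8*x^3 + 22*x^2 + 24*x + 9
which factors as (x + 1)^2*(x + 3)^2. The eigenvalues (with algebraic multiplicities) are λ = -3 with multiplicity 2, λ = -1 with multiplicity 2.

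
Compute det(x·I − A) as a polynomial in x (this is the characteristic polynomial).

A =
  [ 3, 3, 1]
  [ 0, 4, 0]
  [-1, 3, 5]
x^3 - 12*x^2 + 48*x - 64

Expanding det(x·I − A) (e.g. by cofactor expansion or by noting that A is similar to its Jordan form J, which has the same characteristic polynomial as A) gives
  χ_A(x) = x^3 - 12*x^2 + 48*x - 64
which factors as (x - 4)^3. The eigenvalues (with algebraic multiplicities) are λ = 4 with multiplicity 3.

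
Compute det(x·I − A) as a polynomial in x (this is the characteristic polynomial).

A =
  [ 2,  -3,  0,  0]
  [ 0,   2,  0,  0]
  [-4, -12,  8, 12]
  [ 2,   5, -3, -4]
x^4 - 8*x^3 + 24*x^2 - 32*x + 16

Expanding det(x·I − A) (e.g. by cofactor expansion or by noting that A is similar to its Jordan form J, which has the same characteristic polynomial as A) gives
  χ_A(x) = x^4 - 8*x^3 + 24*x^2 - 32*x + 16
which factors as (x - 2)^4. The eigenvalues (with algebraic multiplicities) are λ = 2 with multiplicity 4.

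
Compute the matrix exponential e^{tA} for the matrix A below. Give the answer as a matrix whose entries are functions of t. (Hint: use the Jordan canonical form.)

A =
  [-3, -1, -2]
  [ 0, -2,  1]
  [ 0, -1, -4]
e^{tA} =
  [exp(-3*t), t^2*exp(-3*t)/2 - t*exp(-3*t), t^2*exp(-3*t)/2 - 2*t*exp(-3*t)]
  [0, t*exp(-3*t) + exp(-3*t), t*exp(-3*t)]
  [0, -t*exp(-3*t), -t*exp(-3*t) + exp(-3*t)]

Strategy: write A = P · J · P⁻¹ where J is a Jordan canonical form, so e^{tA} = P · e^{tJ} · P⁻¹, and e^{tJ} can be computed block-by-block.

A has Jordan form
J =
  [-3,  1,  0]
  [ 0, -3,  1]
  [ 0,  0, -3]
(up to reordering of blocks).

Per-block formulas:
  For a 3×3 Jordan block J_3(-3): exp(t · J_3(-3)) = e^(-3t)·(I + t·N + (t^2/2)·N^2), where N is the 3×3 nilpotent shift.

After assembling e^{tJ} and conjugating by P, we get:

e^{tA} =
  [exp(-3*t), t^2*exp(-3*t)/2 - t*exp(-3*t), t^2*exp(-3*t)/2 - 2*t*exp(-3*t)]
  [0, t*exp(-3*t) + exp(-3*t), t*exp(-3*t)]
  [0, -t*exp(-3*t), -t*exp(-3*t) + exp(-3*t)]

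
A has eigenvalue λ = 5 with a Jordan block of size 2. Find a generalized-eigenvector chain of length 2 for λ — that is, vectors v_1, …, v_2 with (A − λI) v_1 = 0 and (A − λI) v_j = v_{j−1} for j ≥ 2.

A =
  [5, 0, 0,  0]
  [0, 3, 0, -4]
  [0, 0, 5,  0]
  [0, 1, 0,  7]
A Jordan chain for λ = 5 of length 2:
v_1 = (0, -2, 0, 1)ᵀ
v_2 = (0, 1, 0, 0)ᵀ

Let N = A − (5)·I. We want v_2 with N^2 v_2 = 0 but N^1 v_2 ≠ 0; then v_{j-1} := N · v_j for j = 2, …, 2.

Pick v_2 = (0, 1, 0, 0)ᵀ.
Then v_1 = N · v_2 = (0, -2, 0, 1)ᵀ.

Sanity check: (A − (5)·I) v_1 = (0, 0, 0, 0)ᵀ = 0. ✓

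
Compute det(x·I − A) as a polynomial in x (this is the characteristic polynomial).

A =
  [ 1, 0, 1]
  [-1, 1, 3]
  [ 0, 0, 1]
x^3 - 3*x^2 + 3*x - 1

Expanding det(x·I − A) (e.g. by cofactor expansion or by noting that A is similar to its Jordan form J, which has the same characteristic polynomial as A) gives
  χ_A(x) = x^3 - 3*x^2 + 3*x - 1
which factors as (x - 1)^3. The eigenvalues (with algebraic multiplicities) are λ = 1 with multiplicity 3.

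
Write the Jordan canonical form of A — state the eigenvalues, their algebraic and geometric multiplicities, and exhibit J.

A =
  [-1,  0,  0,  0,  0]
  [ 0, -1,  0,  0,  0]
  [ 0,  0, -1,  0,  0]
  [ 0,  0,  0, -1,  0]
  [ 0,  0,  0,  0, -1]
J_1(-1) ⊕ J_1(-1) ⊕ J_1(-1) ⊕ J_1(-1) ⊕ J_1(-1)

The characteristic polynomial is
  det(x·I − A) = x^5 + 5*x^4 + 10*x^3 + 10*x^2 + 5*x + 1 = (x + 1)^5

Eigenvalues and multiplicities (the geometric multiplicity of λ is n − rank(A − λI), which equals the number of Jordan blocks for λ):
  λ = -1: algebraic multiplicity = 5, geometric multiplicity = 5

Determining the block sizes for each eigenvalue:
  λ = -1: gm = am = 5, so every block has size 1 → block sizes [1, 1, 1, 1, 1]

Assembling the blocks gives a Jordan form
J =
  [-1,  0,  0,  0,  0]
  [ 0, -1,  0,  0,  0]
  [ 0,  0, -1,  0,  0]
  [ 0,  0,  0, -1,  0]
  [ 0,  0,  0,  0, -1]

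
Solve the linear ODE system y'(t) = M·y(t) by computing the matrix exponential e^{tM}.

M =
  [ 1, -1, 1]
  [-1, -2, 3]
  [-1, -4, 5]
e^{tM} =
  [exp(t), -exp(2*t) + exp(t), exp(2*t) - exp(t)]
  [-t*exp(t), -t*exp(t) - 2*exp(2*t) + 3*exp(t), t*exp(t) + 2*exp(2*t) - 2*exp(t)]
  [-t*exp(t), -t*exp(t) - 3*exp(2*t) + 3*exp(t), t*exp(t) + 3*exp(2*t) - 2*exp(t)]

Strategy: write M = P · J · P⁻¹ where J is a Jordan canonical form, so e^{tM} = P · e^{tJ} · P⁻¹, and e^{tJ} can be computed block-by-block.

M has Jordan form
J =
  [1, 1, 0]
  [0, 1, 0]
  [0, 0, 2]
(up to reordering of blocks).

Per-block formulas:
  For a 2×2 Jordan block J_2(1): exp(t · J_2(1)) = e^(1t)·(I + t·N), where N is the 2×2 nilpotent shift.
  For a 1×1 block at λ = 2: exp(t · [2]) = [e^(2t)].

After assembling e^{tJ} and conjugating by P, we get:

e^{tM} =
  [exp(t), -exp(2*t) + exp(t), exp(2*t) - exp(t)]
  [-t*exp(t), -t*exp(t) - 2*exp(2*t) + 3*exp(t), t*exp(t) + 2*exp(2*t) - 2*exp(t)]
  [-t*exp(t), -t*exp(t) - 3*exp(2*t) + 3*exp(t), t*exp(t) + 3*exp(2*t) - 2*exp(t)]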